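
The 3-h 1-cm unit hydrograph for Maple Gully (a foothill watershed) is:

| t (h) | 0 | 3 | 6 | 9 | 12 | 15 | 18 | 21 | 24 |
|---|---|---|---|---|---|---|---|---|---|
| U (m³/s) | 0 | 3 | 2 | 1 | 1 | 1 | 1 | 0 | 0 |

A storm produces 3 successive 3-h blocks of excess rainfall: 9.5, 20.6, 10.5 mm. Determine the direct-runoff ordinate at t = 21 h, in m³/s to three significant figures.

Q ≈ 3.11 m³/s

By discrete convolution, Q_j = Σ (P_i / 10 mm) · U_{j−i}.
At t = 21 h (j=7): Q = (9.5/10)·0 + (20.6/10)·1 + (10.5/10)·1 = 3.11 m³/s.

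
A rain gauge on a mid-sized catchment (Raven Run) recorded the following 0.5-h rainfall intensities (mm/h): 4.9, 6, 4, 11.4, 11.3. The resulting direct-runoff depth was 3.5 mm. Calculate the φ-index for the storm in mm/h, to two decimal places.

Only the 2 blocks with intensity above φ contribute runoff: 11.4, 11.3 mm/h.
Σ(I−φ)·Δt = d  ⇒  (11.4+11.3 − 2φ)·0.5 = 3.5
φ = (22.70 − 3.5/0.5) / 2 = 7.85 mm/h.

φ ≈ 7.85 mm/h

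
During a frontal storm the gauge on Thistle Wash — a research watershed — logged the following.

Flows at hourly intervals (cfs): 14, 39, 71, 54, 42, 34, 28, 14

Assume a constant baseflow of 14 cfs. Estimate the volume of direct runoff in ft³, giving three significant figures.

V ≈ 6.62 × 10^5 ft³

Direct-runoff ordinates (Q − Q_b): 0.0, 25.0, 57.0, 40.0, 28.0, 20.0, 14.0, 0.0 cfs.
ΣQ_DR = 184.0 cfs.
With Δt = 1 h = 3600 s, V = ΣQ_DR · Δt = 184.0 × 3600 = 6.62 × 10^5 ft³.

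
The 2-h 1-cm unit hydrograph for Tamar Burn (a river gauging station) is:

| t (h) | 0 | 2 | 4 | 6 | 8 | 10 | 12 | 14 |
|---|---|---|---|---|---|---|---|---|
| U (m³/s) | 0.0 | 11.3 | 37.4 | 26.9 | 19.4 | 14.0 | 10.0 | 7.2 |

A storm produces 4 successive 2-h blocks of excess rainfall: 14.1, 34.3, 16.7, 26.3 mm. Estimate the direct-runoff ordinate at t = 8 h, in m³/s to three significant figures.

By discrete convolution, Q_j = Σ (P_i / 10 mm) · U_{j−i}.
At t = 8 h (j=4): Q = (14.1/10)·19.4 + (34.3/10)·26.9 + (16.7/10)·37.4 + (26.3/10)·11.3 = 212 m³/s.

Q ≈ 212 m³/s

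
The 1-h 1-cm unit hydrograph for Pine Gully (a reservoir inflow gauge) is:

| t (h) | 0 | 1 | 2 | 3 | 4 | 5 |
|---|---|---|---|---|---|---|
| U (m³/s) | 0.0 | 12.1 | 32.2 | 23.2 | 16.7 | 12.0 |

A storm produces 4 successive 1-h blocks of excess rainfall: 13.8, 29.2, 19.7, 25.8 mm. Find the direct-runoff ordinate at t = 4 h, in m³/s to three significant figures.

Q ≈ 185 m³/s

By discrete convolution, Q_j = Σ (P_i / 10 mm) · U_{j−i}.
At t = 4 h (j=4): Q = (13.8/10)·16.7 + (29.2/10)·23.2 + (19.7/10)·32.2 + (25.8/10)·12.1 = 185 m³/s.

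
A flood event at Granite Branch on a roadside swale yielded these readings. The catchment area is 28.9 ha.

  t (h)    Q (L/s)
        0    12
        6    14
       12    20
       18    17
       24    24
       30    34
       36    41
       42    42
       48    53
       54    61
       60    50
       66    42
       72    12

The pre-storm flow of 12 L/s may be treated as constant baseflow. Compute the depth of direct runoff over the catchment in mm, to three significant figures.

Direct runoff: 0.0, 2.0, 8.0, 5.0, 12.0, 22.0, 29.0, 30.0, 41.0, 49.0, 38.0, 30.0, 0.0 L/s; ΣQ_DR = 266.0 L/s.
V = ΣQ_DR · Δt = 266.0 × 21600 s = 5.746 × 10^6 L.
Over A = 28.9 ha, depth = V / A = 19.9 mm.

d ≈ 19.9 mm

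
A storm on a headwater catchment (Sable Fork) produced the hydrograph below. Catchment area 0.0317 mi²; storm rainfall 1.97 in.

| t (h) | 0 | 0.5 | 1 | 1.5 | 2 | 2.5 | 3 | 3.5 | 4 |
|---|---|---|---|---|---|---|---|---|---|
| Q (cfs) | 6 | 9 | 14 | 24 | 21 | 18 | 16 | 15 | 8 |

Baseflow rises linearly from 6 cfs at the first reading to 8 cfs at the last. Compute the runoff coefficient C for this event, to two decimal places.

ΣQ_DR = 68.00 cfs; V = ΣQ_DR·Δt = 1.224 × 10^5 ft³.
Runoff depth d = V / A = 1.662 in.
C = d / P = 1.662 / 1.97 = 0.84.

C ≈ 0.84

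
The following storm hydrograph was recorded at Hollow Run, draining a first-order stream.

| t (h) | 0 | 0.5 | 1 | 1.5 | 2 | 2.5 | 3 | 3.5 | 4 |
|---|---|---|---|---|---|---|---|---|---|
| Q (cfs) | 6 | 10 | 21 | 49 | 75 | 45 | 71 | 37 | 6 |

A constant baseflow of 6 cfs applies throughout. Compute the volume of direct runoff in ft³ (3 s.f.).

Direct-runoff ordinates (Q − Q_b): 0.0, 4.0, 15.0, 43.0, 69.0, 39.0, 65.0, 31.0, 0.0 cfs.
ΣQ_DR = 266.0 cfs.
With Δt = 0.5 h = 1800 s, V = ΣQ_DR · Δt = 266.0 × 1800 = 4.79 × 10^5 ft³.

V ≈ 4.79 × 10^5 ft³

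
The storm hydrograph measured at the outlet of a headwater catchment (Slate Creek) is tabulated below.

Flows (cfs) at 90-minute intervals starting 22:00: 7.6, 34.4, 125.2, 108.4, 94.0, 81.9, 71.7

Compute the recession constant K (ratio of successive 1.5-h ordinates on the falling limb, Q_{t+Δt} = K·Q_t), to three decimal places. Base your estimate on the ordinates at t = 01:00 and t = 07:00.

K ≈ 0.870

Using the recession-limb readings at t = 01:00 and t = 07:00: Q falls from 125.2 to 71.7 cfs over 4 intervals.
K = (Q₂/Q₁)^(1/4) = (71.7/125.2)^(1/4) = 0.870.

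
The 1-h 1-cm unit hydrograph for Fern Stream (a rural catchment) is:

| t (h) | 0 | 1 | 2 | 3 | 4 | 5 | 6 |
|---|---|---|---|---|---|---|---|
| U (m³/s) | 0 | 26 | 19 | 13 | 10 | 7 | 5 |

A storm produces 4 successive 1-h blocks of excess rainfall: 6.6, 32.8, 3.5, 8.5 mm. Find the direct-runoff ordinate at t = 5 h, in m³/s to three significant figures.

Q ≈ 58.1 m³/s

By discrete convolution, Q_j = Σ (P_i / 10 mm) · U_{j−i}.
At t = 5 h (j=5): Q = (6.6/10)·7 + (32.8/10)·10 + (3.5/10)·13 + (8.5/10)·19 = 58.1 m³/s.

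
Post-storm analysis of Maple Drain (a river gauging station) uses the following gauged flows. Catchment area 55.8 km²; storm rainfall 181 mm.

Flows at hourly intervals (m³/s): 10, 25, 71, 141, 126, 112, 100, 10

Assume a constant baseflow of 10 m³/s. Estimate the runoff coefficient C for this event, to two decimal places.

ΣQ_DR = 515.0 m³/s; V = ΣQ_DR·Δt = 1.854 × 10^6 m³.
Runoff depth d = V / A = 33.23 mm.
C = d / P = 33.23 / 181 = 0.18.

C ≈ 0.18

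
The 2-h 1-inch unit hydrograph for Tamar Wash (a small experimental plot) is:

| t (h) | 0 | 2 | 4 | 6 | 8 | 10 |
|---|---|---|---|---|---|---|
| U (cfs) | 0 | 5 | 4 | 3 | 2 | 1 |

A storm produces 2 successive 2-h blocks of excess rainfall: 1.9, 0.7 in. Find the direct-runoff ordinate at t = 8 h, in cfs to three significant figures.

Q ≈ 5.90 cfs

By discrete convolution, Q_j = Σ (P_i / 1 in) · U_{j−i}.
At t = 8 h (j=4): Q = (1.9/1)·2 + (0.7/1)·3 = 5.90 cfs.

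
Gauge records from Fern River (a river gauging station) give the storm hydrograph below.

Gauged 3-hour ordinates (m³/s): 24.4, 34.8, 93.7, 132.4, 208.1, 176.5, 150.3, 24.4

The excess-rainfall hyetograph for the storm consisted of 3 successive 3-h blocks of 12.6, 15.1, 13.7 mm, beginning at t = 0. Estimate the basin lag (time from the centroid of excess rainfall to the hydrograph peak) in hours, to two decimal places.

t_L ≈ 7.42 h

Centroid of excess rainfall: t_c = Σ P_i·t̄_i / ΣP_i = 4.5797 h (block centres at 1.5, 4.5, 7.5 h).
Hydrograph peak occurs at t = 12 h, so basin lag t_L = 12 − 4.5797 = 7.42 h.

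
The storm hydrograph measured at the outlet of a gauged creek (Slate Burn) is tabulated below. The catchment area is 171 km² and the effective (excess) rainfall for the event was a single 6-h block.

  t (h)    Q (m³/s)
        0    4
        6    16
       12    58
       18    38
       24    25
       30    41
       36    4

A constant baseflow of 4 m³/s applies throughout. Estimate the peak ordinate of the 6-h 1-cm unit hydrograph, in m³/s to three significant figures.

U_p ≈ 27.1 m³/s

Direct runoff: 0.0, 12.0, 54.0, 34.0, 21.0, 37.0, 0.0 m³/s; ΣQ_DR = 158.0 m³/s, peak = 54.0 m³/s.
Runoff depth d = ΣQ_DR·Δt / A = 158.0 × 21600 / (171 km²) = 19.96 mm.
The 1-cm UH is the DRH scaled by (10 mm)/d, so U_p = 54.0 × 10/19.96 = 27.1 m³/s.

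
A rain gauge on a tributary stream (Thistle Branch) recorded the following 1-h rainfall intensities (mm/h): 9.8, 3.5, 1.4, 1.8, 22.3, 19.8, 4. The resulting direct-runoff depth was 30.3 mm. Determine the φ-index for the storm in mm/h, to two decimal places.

Only the 3 blocks with intensity above φ contribute runoff: 9.8, 22.3, 19.8 mm/h.
Σ(I−φ)·Δt = d  ⇒  (9.8+22.3+19.8 − 3φ)·1 = 30.3
φ = (51.90 − 30.3/1) / 3 = 7.20 mm/h.

φ ≈ 7.20 mm/h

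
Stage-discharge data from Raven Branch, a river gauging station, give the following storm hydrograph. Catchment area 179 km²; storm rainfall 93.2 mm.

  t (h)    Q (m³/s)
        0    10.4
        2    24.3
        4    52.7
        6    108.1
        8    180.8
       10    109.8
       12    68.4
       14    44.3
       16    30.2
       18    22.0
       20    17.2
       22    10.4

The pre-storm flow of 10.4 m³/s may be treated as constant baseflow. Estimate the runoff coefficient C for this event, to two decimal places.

ΣQ_DR = 553.8 m³/s; V = ΣQ_DR·Δt = 3.987 × 10^6 m³.
Runoff depth d = V / A = 22.28 mm.
C = d / P = 22.28 / 93.2 = 0.24.

C ≈ 0.24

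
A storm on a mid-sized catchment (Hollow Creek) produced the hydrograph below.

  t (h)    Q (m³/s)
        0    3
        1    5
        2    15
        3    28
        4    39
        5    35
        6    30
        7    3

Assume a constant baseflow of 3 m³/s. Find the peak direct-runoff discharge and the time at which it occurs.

Q_p = 36.0 m³/s at t = 4 h

Subtracting baseflow gives direct-runoff ordinates: 0.0, 2.0, 12.0, 25.0, 36.0, 32.0, 27.0, 0.0 m³/s.
The maximum is 36.0 m³/s, occurring at the reading for t = 4 h.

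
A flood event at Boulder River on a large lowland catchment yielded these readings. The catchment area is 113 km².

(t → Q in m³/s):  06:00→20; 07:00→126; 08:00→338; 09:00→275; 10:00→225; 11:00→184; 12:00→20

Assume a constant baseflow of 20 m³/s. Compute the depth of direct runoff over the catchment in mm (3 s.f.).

Direct runoff: 0.0, 106.0, 318.0, 255.0, 205.0, 164.0, 0.0 m³/s; ΣQ_DR = 1048 m³/s.
V = ΣQ_DR · Δt = 1048 × 3600 s = 3.773 × 10^6 m³.
Over A = 113 km², depth = V / A = 33.4 mm.

d ≈ 33.4 mm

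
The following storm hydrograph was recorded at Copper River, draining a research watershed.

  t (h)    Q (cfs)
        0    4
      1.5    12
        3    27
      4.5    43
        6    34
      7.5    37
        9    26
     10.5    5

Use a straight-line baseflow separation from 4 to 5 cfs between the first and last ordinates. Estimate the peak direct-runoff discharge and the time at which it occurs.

Subtracting baseflow gives direct-runoff ordinates: 0.00, 7.86, 22.71, 38.57, 29.43, 32.29, 21.14, 0.00 cfs.
The maximum is 38.57 cfs, occurring at the reading for t = 4.5 h.

Q_p = 38.57 cfs at t = 4.5 h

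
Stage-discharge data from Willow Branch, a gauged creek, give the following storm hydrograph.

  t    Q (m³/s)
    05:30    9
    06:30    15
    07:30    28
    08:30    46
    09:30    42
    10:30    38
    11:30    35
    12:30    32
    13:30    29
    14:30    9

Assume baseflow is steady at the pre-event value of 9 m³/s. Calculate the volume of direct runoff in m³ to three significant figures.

V ≈ 6.95 × 10^5 m³

Direct-runoff ordinates (Q − Q_b): 0.0, 6.0, 19.0, 37.0, 33.0, 29.0, 26.0, 23.0, 20.0, 0.0 m³/s.
ΣQ_DR = 193.0 m³/s.
With Δt = 1 h = 3600 s, V = ΣQ_DR · Δt = 193.0 × 3600 = 6.95 × 10^5 m³.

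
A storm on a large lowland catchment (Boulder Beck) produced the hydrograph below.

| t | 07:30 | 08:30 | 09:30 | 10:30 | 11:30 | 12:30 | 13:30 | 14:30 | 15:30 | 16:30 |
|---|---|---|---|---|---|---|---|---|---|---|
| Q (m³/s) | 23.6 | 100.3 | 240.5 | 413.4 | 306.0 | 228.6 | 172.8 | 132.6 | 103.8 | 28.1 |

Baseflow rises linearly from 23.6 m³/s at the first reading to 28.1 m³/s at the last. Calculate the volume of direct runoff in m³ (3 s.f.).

V ≈ 5.37 × 10^6 m³

Direct-runoff ordinates (Q − Q_b): 0.00, 76.20, 215.90, 388.30, 280.40, 202.50, 146.20, 105.50, 76.20, 0.00 m³/s.
ΣQ_DR = 1491 m³/s.
With Δt = 1 h = 3600 s, V = ΣQ_DR · Δt = 1491 × 3600 = 5.37 × 10^6 m³.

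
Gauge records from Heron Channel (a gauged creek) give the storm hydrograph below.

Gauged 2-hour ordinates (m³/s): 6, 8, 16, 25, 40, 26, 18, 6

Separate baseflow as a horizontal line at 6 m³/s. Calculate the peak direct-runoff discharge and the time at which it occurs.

Subtracting baseflow gives direct-runoff ordinates: 0.0, 2.0, 10.0, 19.0, 34.0, 20.0, 12.0, 0.0 m³/s.
The maximum is 34.0 m³/s, occurring at the reading for t = 8 h.

Q_p = 34.0 m³/s at t = 8 h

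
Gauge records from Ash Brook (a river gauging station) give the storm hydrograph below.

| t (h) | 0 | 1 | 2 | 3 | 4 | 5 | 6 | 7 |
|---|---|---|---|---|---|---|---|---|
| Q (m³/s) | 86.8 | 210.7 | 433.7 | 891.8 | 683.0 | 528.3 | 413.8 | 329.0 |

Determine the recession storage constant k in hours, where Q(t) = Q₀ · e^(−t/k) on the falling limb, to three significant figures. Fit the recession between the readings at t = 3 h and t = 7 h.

On the falling limb, Q drops from 891.8 to 329.0 m³/s between t = 3 h and t = 7 h (Δt = 4 h).
k = −Δt / ln(Q₂/Q₁) = −4 / ln(329.0/891.8) = 4.01 h.

k ≈ 4.01 h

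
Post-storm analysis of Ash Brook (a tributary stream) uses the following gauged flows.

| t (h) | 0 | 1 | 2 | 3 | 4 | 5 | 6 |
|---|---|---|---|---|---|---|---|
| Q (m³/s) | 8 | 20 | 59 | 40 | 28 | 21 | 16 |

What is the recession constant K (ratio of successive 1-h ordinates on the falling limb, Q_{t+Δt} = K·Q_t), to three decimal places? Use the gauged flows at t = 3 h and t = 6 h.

K ≈ 0.737

Using the recession-limb readings at t = 3 h and t = 6 h: Q falls from 40 to 16 m³/s over 3 intervals.
K = (Q₂/Q₁)^(1/3) = (16/40)^(1/3) = 0.737.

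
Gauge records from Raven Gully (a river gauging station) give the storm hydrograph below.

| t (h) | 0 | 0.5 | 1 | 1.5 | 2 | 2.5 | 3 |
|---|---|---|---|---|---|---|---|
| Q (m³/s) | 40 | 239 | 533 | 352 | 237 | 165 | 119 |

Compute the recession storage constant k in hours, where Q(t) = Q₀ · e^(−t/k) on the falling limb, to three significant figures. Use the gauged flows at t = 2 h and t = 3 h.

On the falling limb, Q drops from 237 to 119 m³/s between t = 2 h and t = 3 h (Δt = 1 h).
k = −Δt / ln(Q₂/Q₁) = −1 / ln(119/237) = 1.45 h.

k ≈ 1.45 h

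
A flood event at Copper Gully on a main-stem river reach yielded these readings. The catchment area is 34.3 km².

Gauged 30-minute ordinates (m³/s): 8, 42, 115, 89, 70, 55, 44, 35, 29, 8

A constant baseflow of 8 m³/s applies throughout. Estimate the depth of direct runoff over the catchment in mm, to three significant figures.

Direct runoff: 0.0, 34.0, 107.0, 81.0, 62.0, 47.0, 36.0, 27.0, 21.0, 0.0 m³/s; ΣQ_DR = 415.0 m³/s.
V = ΣQ_DR · Δt = 415.0 × 1800 s = 7.470 × 10^5 m³.
Over A = 34.3 km², depth = V / A = 21.8 mm.

d ≈ 21.8 mm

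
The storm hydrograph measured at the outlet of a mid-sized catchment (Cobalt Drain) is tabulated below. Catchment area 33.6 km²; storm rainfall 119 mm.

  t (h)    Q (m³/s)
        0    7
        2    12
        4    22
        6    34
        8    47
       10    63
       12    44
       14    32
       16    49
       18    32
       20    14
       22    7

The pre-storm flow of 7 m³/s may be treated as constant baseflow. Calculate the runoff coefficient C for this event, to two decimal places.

ΣQ_DR = 279.0 m³/s; V = ΣQ_DR·Δt = 2.009 × 10^6 m³.
Runoff depth d = V / A = 59.79 mm.
C = d / P = 59.79 / 119 = 0.50.

C ≈ 0.50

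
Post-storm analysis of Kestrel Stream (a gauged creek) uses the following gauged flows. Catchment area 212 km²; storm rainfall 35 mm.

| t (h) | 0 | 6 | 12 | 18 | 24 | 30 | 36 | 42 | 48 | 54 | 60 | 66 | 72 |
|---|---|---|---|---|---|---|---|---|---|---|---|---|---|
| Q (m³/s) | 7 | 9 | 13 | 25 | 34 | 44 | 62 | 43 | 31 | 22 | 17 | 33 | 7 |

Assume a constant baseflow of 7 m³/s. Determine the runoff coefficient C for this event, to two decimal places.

C ≈ 0.75

ΣQ_DR = 256.0 m³/s; V = ΣQ_DR·Δt = 5.530 × 10^6 m³.
Runoff depth d = V / A = 26.08 mm.
C = d / P = 26.08 / 35 = 0.75.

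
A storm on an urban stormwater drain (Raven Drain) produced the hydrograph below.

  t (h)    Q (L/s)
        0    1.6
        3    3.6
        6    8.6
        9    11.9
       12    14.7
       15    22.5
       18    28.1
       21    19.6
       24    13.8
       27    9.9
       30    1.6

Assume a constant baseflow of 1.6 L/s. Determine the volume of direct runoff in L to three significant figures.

V ≈ 1.28 × 10^6 L

Direct-runoff ordinates (Q − Q_b): 0.0, 2.0, 7.0, 10.3, 13.1, 20.9, 26.5, 18.0, 12.2, 8.3, 0.0 L/s.
ΣQ_DR = 118.3 L/s.
With Δt = 3 h = 10800 s, V = ΣQ_DR · Δt = 118.3 × 10800 = 1.28 × 10^6 L.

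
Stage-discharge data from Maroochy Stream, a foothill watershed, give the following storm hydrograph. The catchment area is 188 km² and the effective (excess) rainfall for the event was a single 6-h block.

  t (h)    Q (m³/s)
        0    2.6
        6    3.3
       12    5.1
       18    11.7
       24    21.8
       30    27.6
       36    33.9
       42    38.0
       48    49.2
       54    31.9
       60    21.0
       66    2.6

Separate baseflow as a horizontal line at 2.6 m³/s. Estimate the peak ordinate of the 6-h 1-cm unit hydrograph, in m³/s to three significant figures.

Direct runoff: 0.0, 0.7, 2.5, 9.1, 19.2, 25.0, 31.3, 35.4, 46.6, 29.3, 18.4, 0.0 m³/s; ΣQ_DR = 217.5 m³/s, peak = 46.6 m³/s.
Runoff depth d = ΣQ_DR·Δt / A = 217.5 × 21600 / (188 km²) = 24.99 mm.
The 1-cm UH is the DRH scaled by (10 mm)/d, so U_p = 46.6 × 10/24.99 = 18.6 m³/s.

U_p ≈ 18.6 m³/s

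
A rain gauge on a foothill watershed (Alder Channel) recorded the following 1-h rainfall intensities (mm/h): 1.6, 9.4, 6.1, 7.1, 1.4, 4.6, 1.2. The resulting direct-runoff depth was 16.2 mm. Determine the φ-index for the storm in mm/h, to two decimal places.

Only the 4 blocks with intensity above φ contribute runoff: 9.4, 6.1, 7.1, 4.6 mm/h.
Σ(I−φ)·Δt = d  ⇒  (9.4+6.1+7.1+4.6 − 4φ)·1 = 16.2
φ = (27.20 − 16.2/1) / 4 = 2.75 mm/h.

φ ≈ 2.75 mm/h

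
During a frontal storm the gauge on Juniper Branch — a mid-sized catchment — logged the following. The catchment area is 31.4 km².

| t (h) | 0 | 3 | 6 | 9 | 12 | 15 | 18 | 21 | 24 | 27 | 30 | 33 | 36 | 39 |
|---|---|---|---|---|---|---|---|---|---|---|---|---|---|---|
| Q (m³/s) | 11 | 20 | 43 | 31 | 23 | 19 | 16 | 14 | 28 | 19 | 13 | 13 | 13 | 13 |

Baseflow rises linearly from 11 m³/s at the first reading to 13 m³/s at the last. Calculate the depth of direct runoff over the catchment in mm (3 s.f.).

Direct runoff: 0.00, 8.85, 31.69, 19.54, 11.38, 7.23, 4.08, 1.92, 15.77, 6.62, 0.46, 0.31, 0.15, 0.00 m³/s; ΣQ_DR = 108.0 m³/s.
V = ΣQ_DR · Δt = 108.0 × 10800 s = 1.166 × 10^6 m³.
Over A = 31.4 km², depth = V / A = 37.1 mm.

d ≈ 37.1 mm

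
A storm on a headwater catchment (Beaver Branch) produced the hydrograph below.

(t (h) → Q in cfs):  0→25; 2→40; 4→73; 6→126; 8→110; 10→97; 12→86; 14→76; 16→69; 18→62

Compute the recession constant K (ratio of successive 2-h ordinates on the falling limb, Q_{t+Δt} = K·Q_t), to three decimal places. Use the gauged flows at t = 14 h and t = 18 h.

Using the recession-limb readings at t = 14 h and t = 18 h: Q falls from 76 to 62 cfs over 2 intervals.
K = (Q₂/Q₁)^(1/2) = (62/76)^(1/2) = 0.903.

K ≈ 0.903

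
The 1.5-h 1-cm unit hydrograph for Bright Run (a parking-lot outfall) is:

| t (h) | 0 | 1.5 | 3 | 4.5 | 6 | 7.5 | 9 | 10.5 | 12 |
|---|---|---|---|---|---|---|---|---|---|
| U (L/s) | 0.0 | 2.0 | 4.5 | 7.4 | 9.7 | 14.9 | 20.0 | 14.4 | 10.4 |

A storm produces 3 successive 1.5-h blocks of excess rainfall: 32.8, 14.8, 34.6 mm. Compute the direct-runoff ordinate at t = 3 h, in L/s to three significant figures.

By discrete convolution, Q_j = Σ (P_i / 10 mm) · U_{j−i}.
At t = 3 h (j=2): Q = (32.8/10)·4.5 + (14.8/10)·2.0 + (34.6/10)·0.0 = 17.7 L/s.

Q ≈ 17.7 L/s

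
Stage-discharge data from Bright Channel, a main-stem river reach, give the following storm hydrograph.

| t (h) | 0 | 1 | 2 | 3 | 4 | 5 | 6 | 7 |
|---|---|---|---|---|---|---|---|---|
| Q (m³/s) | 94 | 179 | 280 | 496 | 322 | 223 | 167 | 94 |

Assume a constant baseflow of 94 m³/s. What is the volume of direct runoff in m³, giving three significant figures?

V ≈ 3.97 × 10^6 m³

Direct-runoff ordinates (Q − Q_b): 0.0, 85.0, 186.0, 402.0, 228.0, 129.0, 73.0, 0.0 m³/s.
ΣQ_DR = 1103 m³/s.
With Δt = 1 h = 3600 s, V = ΣQ_DR · Δt = 1103 × 3600 = 3.97 × 10^6 m³.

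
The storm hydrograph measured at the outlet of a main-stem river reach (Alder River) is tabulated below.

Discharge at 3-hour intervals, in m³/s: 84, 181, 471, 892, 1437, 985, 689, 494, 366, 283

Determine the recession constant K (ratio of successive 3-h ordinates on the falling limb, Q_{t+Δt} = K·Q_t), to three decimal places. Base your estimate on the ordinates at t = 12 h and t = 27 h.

K ≈ 0.723

Using the recession-limb readings at t = 12 h and t = 27 h: Q falls from 1437 to 283 m³/s over 5 intervals.
K = (Q₂/Q₁)^(1/5) = (283/1437)^(1/5) = 0.723.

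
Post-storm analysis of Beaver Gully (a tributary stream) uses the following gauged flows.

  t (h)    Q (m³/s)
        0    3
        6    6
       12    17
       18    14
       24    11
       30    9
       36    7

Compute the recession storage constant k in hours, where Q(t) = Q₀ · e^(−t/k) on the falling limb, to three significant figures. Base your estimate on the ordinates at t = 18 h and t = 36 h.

On the falling limb, Q drops from 14 to 7 m³/s between t = 18 h and t = 36 h (Δt = 18 h).
k = −Δt / ln(Q₂/Q₁) = −18 / ln(7/14) = 26.0 h.

k ≈ 26.0 h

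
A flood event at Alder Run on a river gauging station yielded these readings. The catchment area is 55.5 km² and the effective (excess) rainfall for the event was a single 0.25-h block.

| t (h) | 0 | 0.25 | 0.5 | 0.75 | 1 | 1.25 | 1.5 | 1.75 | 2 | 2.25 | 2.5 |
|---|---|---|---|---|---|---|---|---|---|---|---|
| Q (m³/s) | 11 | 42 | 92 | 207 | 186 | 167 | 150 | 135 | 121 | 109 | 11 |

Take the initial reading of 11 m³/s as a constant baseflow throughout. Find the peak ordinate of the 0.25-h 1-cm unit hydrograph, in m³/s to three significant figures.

U_p ≈ 109 m³/s

Direct runoff: 0.0, 31.0, 81.0, 196.0, 175.0, 156.0, 139.0, 124.0, 110.0, 98.0, 0.0 m³/s; ΣQ_DR = 1110 m³/s, peak = 196.0 m³/s.
Runoff depth d = ΣQ_DR·Δt / A = 1110 × 900 / (55.5 km²) = 18.00 mm.
The 1-cm UH is the DRH scaled by (10 mm)/d, so U_p = 196.0 × 10/18.00 = 109 m³/s.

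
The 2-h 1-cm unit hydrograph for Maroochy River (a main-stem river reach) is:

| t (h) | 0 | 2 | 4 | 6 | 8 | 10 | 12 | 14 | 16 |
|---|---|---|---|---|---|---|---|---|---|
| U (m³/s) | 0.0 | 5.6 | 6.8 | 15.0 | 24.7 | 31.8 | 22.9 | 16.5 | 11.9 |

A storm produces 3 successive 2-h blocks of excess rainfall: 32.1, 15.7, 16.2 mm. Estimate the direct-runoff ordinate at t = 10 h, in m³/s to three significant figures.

Q ≈ 165 m³/s

By discrete convolution, Q_j = Σ (P_i / 10 mm) · U_{j−i}.
At t = 10 h (j=5): Q = (32.1/10)·31.8 + (15.7/10)·24.7 + (16.2/10)·15.0 = 165 m³/s.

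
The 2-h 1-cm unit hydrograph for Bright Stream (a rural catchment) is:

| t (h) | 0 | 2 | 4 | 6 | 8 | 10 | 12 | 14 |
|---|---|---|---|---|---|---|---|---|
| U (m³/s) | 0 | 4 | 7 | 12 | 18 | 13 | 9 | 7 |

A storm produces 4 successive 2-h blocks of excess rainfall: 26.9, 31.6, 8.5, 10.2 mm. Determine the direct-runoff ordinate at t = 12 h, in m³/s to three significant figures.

Q ≈ 92.8 m³/s

By discrete convolution, Q_j = Σ (P_i / 10 mm) · U_{j−i}.
At t = 12 h (j=6): Q = (26.9/10)·9 + (31.6/10)·13 + (8.5/10)·18 + (10.2/10)·12 = 92.8 m³/s.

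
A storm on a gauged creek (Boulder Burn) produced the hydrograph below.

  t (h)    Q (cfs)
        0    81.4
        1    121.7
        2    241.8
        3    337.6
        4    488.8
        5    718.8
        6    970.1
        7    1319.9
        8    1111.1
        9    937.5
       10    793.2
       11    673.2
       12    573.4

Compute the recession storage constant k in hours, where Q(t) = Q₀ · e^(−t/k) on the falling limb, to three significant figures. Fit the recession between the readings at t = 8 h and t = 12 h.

On the falling limb, Q drops from 1111.1 to 573.4 cfs between t = 8 h and t = 12 h (Δt = 4 h).
k = −Δt / ln(Q₂/Q₁) = −4 / ln(573.4/1111.1) = 6.05 h.

k ≈ 6.05 h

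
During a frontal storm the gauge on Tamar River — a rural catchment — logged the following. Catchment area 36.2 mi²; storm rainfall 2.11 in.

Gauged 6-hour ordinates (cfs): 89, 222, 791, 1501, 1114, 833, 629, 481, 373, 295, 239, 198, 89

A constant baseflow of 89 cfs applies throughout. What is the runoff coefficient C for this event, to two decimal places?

ΣQ_DR = 5697 cfs; V = ΣQ_DR·Δt = 1.231 × 10^8 ft³.
Runoff depth d = V / A = 1.463 in.
C = d / P = 1.463 / 2.11 = 0.69.

C ≈ 0.69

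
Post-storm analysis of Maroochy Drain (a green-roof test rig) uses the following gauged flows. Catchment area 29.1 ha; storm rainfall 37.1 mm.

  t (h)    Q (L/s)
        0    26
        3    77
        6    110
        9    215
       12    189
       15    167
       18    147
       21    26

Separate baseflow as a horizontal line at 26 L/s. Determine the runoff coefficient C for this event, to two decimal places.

ΣQ_DR = 749.0 L/s; V = ΣQ_DR·Δt = 8.089 × 10^6 L.
Runoff depth d = V / A = 27.80 mm.
C = d / P = 27.80 / 37.1 = 0.75.

C ≈ 0.75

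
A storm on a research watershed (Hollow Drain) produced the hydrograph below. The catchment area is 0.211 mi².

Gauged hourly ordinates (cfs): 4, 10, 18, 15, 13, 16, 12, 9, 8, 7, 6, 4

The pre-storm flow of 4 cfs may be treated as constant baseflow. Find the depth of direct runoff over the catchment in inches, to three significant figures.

Direct runoff: 0.0, 6.0, 14.0, 11.0, 9.0, 12.0, 8.0, 5.0, 4.0, 3.0, 2.0, 0.0 cfs; ΣQ_DR = 74.00 cfs.
V = ΣQ_DR · Δt = 74.00 × 3600 s = 2.664 × 10^5 ft³.
Over A = 0.211 mi², depth = V / A = 0.543 in.

d ≈ 0.543 in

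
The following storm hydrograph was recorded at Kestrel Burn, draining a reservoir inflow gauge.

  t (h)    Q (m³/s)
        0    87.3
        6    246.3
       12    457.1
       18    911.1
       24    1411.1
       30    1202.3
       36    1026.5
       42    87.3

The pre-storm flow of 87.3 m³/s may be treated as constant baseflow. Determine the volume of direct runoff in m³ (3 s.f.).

Direct-runoff ordinates (Q − Q_b): 0.0, 159.0, 369.8, 823.8, 1323.8, 1115.0, 939.2, 0.0 m³/s.
ΣQ_DR = 4731 m³/s.
With Δt = 6 h = 21600 s, V = ΣQ_DR · Δt = 4731 × 21600 = 1.02 × 10^8 m³.

V ≈ 1.02 × 10^8 m³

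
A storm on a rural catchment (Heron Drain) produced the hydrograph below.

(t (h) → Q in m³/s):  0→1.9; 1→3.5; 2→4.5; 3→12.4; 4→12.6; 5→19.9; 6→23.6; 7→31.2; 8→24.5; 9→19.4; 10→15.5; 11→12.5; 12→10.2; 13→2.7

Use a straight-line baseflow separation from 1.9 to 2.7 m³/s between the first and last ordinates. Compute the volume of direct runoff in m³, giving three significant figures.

Direct-runoff ordinates (Q − Q_b): 0.00, 1.54, 2.48, 10.32, 10.45, 17.69, 21.33, 28.87, 22.11, 16.95, 12.98, 9.92, 7.56, 0.00 m³/s.
ΣQ_DR = 162.2 m³/s.
With Δt = 1 h = 3600 s, V = ΣQ_DR · Δt = 162.2 × 3600 = 5.84 × 10^5 m³.

V ≈ 5.84 × 10^5 m³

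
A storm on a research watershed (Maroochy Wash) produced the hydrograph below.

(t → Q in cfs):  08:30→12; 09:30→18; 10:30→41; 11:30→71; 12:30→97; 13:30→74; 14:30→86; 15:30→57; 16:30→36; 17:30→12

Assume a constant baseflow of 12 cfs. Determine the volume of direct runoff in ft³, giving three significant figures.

Direct-runoff ordinates (Q − Q_b): 0.0, 6.0, 29.0, 59.0, 85.0, 62.0, 74.0, 45.0, 24.0, 0.0 cfs.
ΣQ_DR = 384.0 cfs.
With Δt = 1 h = 3600 s, V = ΣQ_DR · Δt = 384.0 × 3600 = 1.38 × 10^6 ft³.

V ≈ 1.38 × 10^6 ft³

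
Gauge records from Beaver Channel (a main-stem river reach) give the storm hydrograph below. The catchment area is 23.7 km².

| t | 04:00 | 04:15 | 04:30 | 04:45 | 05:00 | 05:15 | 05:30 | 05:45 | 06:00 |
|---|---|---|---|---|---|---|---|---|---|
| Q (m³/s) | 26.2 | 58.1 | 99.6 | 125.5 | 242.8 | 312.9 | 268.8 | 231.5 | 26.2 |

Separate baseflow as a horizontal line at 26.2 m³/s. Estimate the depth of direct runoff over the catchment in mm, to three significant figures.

d ≈ 43.9 mm

Direct runoff: 0.0, 31.9, 73.4, 99.3, 216.6, 286.7, 242.6, 205.3, 0.0 m³/s; ΣQ_DR = 1156 m³/s.
V = ΣQ_DR · Δt = 1156 × 900 s = 1.040 × 10^6 m³.
Over A = 23.7 km², depth = V / A = 43.9 mm.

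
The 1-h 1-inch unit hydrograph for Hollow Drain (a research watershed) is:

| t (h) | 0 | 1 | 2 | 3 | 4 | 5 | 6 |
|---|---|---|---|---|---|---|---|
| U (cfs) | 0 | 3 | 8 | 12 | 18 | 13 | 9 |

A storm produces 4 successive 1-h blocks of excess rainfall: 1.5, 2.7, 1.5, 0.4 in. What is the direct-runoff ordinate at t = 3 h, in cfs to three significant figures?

By discrete convolution, Q_j = Σ (P_i / 1 in) · U_{j−i}.
At t = 3 h (j=3): Q = (1.5/1)·12 + (2.7/1)·8 + (1.5/1)·3 + (0.4/1)·0 = 44.1 cfs.

Q ≈ 44.1 cfs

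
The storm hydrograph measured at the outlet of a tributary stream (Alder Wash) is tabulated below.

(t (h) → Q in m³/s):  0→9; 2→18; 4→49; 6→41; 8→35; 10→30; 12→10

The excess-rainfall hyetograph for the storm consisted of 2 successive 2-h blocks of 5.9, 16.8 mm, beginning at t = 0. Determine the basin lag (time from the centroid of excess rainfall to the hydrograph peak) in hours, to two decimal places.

t_L ≈ 1.52 h

Centroid of excess rainfall: t_c = Σ P_i·t̄_i / ΣP_i = 2.4802 h (block centres at 1, 3 h).
Hydrograph peak occurs at t = 4 h, so basin lag t_L = 4 − 2.4802 = 1.52 h.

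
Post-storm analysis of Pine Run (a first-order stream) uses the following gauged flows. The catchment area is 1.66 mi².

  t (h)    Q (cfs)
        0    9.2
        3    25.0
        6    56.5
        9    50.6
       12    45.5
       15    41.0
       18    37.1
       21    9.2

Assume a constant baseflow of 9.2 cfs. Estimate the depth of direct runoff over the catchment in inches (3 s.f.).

d ≈ 0.561 in

Direct runoff: 0.0, 15.8, 47.3, 41.4, 36.3, 31.8, 27.9, 0.0 cfs; ΣQ_DR = 200.5 cfs.
V = ΣQ_DR · Δt = 200.5 × 10800 s = 2.165 × 10^6 ft³.
Over A = 1.66 mi², depth = V / A = 0.561 in.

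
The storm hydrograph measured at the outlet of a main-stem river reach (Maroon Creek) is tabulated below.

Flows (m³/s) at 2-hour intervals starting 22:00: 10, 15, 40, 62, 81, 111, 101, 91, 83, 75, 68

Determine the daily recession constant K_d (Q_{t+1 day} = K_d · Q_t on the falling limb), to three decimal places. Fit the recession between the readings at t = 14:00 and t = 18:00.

K_d ≈ 0.302

Between t = 14:00 and t = 18:00 the flow falls from 83 to 68 m³/s over 2×2 h = 4 h.
Per-interval ratio K = (68/83)^(1/2) = 0.9051; K_d = K^(24/2) = 0.302.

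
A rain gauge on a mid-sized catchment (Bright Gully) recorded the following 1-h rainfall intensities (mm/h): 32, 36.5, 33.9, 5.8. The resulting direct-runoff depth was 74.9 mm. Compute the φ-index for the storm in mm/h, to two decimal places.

Only the 3 blocks with intensity above φ contribute runoff: 32, 36.5, 33.9 mm/h.
Σ(I−φ)·Δt = d  ⇒  (32+36.5+33.9 − 3φ)·1 = 74.9
φ = (102.4 − 74.9/1) / 3 = 9.17 mm/h.

φ ≈ 9.17 mm/h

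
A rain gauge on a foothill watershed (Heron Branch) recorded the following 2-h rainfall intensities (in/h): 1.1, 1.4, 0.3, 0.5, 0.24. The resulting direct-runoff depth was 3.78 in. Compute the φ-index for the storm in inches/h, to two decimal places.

Only the 3 blocks with intensity above φ contribute runoff: 1.1, 1.4, 0.5 in/h.
Σ(I−φ)·Δt = d  ⇒  (1.1+1.4+0.5 − 3φ)·2 = 3.78
φ = (3.000 − 3.78/2) / 3 = 0.37 in/h.

φ ≈ 0.37 in/h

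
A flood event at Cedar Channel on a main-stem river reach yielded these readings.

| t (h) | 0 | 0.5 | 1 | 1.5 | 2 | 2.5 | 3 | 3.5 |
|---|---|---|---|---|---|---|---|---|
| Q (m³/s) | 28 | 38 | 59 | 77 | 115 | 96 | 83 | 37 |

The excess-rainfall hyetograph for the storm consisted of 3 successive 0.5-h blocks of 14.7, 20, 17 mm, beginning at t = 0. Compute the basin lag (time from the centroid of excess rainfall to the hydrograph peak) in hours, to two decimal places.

Centroid of excess rainfall: t_c = Σ P_i·t̄_i / ΣP_i = 0.7722 h (block centres at 0.25, 0.75, 1.25 h).
Hydrograph peak occurs at t = 2 h, so basin lag t_L = 2 − 0.7722 = 1.23 h.

t_L ≈ 1.23 h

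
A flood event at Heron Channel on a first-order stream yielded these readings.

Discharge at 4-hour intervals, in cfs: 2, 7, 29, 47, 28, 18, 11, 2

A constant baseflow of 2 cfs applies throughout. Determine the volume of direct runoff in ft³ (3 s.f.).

Direct-runoff ordinates (Q − Q_b): 0.0, 5.0, 27.0, 45.0, 26.0, 16.0, 9.0, 0.0 cfs.
ΣQ_DR = 128.0 cfs.
With Δt = 4 h = 14400 s, V = ΣQ_DR · Δt = 128.0 × 14400 = 1.84 × 10^6 ft³.

V ≈ 1.84 × 10^6 ft³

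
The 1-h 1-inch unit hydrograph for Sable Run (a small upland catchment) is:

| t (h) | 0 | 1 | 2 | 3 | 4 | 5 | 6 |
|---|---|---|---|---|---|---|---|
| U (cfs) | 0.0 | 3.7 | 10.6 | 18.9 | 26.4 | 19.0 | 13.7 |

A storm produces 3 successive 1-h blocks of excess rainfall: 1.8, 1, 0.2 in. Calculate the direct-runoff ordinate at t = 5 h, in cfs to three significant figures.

By discrete convolution, Q_j = Σ (P_i / 1 in) · U_{j−i}.
At t = 5 h (j=5): Q = (1.8/1)·19.0 + (1/1)·26.4 + (0.2/1)·18.9 = 64.4 cfs.

Q ≈ 64.4 cfs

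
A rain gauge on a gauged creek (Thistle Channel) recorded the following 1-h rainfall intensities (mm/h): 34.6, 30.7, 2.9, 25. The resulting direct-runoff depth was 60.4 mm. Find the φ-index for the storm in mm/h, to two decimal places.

φ ≈ 9.97 mm/h

Only the 3 blocks with intensity above φ contribute runoff: 34.6, 30.7, 25 mm/h.
Σ(I−φ)·Δt = d  ⇒  (34.6+30.7+25 − 3φ)·1 = 60.4
φ = (90.30 − 60.4/1) / 3 = 9.97 mm/h.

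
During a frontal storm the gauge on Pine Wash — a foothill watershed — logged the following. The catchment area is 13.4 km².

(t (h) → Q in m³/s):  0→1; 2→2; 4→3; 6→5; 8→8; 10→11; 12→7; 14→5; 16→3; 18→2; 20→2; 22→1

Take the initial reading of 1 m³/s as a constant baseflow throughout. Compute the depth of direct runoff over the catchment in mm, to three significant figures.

Direct runoff: 0.0, 1.0, 2.0, 4.0, 7.0, 10.0, 6.0, 4.0, 2.0, 1.0, 1.0, 0.0 m³/s; ΣQ_DR = 38.00 m³/s.
V = ΣQ_DR · Δt = 38.00 × 7200 s = 2.736 × 10^5 m³.
Over A = 13.4 km², depth = V / A = 20.4 mm.

d ≈ 20.4 mm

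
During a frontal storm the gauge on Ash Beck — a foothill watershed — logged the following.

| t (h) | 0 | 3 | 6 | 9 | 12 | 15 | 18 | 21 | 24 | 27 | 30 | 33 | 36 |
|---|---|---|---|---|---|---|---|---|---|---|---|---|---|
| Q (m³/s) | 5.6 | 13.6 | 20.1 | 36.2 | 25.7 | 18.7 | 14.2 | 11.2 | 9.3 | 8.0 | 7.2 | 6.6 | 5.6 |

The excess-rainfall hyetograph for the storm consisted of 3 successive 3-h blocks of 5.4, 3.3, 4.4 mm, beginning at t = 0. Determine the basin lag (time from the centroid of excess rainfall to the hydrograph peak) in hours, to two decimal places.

Centroid of excess rainfall: t_c = Σ P_i·t̄_i / ΣP_i = 4.2710 h (block centres at 1.5, 4.5, 7.5 h).
Hydrograph peak occurs at t = 9 h, so basin lag t_L = 9 − 4.2710 = 4.73 h.

t_L ≈ 4.73 h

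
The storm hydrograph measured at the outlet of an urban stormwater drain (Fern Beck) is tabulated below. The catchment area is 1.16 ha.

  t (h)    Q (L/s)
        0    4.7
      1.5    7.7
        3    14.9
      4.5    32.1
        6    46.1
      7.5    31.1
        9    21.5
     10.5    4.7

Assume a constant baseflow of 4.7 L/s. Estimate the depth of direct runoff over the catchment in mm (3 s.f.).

d ≈ 58.3 mm

Direct runoff: 0.0, 3.0, 10.2, 27.4, 41.4, 26.4, 16.8, 0.0 L/s; ΣQ_DR = 125.2 L/s.
V = ΣQ_DR · Δt = 125.2 × 5400 s = 6.761 × 10^5 L.
Over A = 1.16 ha, depth = V / A = 58.3 mm.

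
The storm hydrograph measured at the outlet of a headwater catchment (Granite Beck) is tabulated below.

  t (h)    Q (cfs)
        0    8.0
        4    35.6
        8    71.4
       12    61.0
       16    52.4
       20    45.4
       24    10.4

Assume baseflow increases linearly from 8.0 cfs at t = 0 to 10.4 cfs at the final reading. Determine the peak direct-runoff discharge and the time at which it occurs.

Subtracting baseflow gives direct-runoff ordinates: 0.00, 27.20, 62.60, 51.80, 42.80, 35.40, 0.00 cfs.
The maximum is 62.60 cfs, occurring at the reading for t = 8 h.

Q_p = 62.60 cfs at t = 8 h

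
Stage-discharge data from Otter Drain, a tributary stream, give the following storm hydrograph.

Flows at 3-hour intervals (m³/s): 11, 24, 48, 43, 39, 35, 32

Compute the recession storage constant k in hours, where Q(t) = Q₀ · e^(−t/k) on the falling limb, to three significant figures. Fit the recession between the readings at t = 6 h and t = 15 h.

k ≈ 28.5 h

On the falling limb, Q drops from 48 to 35 m³/s between t = 6 h and t = 15 h (Δt = 9 h).
k = −Δt / ln(Q₂/Q₁) = −9 / ln(35/48) = 28.5 h.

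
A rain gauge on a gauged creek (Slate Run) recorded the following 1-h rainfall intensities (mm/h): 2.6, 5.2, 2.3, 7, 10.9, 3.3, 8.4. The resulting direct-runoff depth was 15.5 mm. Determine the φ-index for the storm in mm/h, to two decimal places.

Only the 4 blocks with intensity above φ contribute runoff: 5.2, 7, 10.9, 8.4 mm/h.
Σ(I−φ)·Δt = d  ⇒  (5.2+7+10.9+8.4 − 4φ)·1 = 15.5
φ = (31.50 − 15.5/1) / 4 = 4.00 mm/h.

φ ≈ 4.00 mm/h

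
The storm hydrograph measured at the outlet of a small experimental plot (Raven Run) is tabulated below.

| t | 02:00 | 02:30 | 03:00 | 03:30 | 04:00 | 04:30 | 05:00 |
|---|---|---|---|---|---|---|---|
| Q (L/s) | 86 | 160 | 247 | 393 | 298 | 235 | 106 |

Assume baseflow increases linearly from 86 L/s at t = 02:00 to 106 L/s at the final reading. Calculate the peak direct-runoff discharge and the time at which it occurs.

Q_p = 297.00 L/s at t = 03:30

Subtracting baseflow gives direct-runoff ordinates: 0.00, 70.67, 154.33, 297.00, 198.67, 132.33, 0.00 L/s.
The maximum is 297.00 L/s, occurring at the reading for t = 03:30.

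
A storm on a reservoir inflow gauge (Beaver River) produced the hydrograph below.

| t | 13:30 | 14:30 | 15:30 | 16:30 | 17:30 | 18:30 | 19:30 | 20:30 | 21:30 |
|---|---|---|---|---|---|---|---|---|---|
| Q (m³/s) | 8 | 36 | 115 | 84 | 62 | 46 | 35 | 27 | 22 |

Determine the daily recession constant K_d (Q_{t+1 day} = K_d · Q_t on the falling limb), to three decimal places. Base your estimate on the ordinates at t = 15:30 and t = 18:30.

K_d ≈ 0.001

Between t = 15:30 and t = 18:30 the flow falls from 115 to 46 m³/s over 3×1 h = 3 h.
Per-interval ratio K = (46/115)^(1/3) = 0.7368; K_d = K^(24/1) = 0.001.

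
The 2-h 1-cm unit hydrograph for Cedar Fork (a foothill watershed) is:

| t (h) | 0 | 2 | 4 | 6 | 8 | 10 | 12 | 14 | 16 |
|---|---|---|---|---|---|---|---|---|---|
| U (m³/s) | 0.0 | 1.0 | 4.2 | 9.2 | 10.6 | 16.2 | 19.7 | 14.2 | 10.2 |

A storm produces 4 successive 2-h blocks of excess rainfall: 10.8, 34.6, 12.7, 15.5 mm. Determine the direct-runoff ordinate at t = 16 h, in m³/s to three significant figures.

By discrete convolution, Q_j = Σ (P_i / 10 mm) · U_{j−i}.
At t = 16 h (j=8): Q = (10.8/10)·10.2 + (34.6/10)·14.2 + (12.7/10)·19.7 + (15.5/10)·16.2 = 110 m³/s.

Q ≈ 110 m³/s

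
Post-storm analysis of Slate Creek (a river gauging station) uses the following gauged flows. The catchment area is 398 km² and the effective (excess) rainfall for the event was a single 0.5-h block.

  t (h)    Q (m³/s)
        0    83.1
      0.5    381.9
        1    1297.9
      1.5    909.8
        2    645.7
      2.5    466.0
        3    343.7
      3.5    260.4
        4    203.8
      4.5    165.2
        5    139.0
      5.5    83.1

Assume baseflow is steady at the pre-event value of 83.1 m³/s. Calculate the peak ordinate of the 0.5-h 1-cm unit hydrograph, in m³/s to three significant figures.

U_p ≈ 674 m³/s

Direct runoff: 0.0, 298.8, 1214.8, 826.7, 562.6, 382.9, 260.6, 177.3, 120.7, 82.1, 55.9, 0.0 m³/s; ΣQ_DR = 3982 m³/s, peak = 1214.8 m³/s.
Runoff depth d = ΣQ_DR·Δt / A = 3982 × 1800 / (398 km²) = 18.01 mm.
The 1-cm UH is the DRH scaled by (10 mm)/d, so U_p = 1214.8 × 10/18.01 = 674 m³/s.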